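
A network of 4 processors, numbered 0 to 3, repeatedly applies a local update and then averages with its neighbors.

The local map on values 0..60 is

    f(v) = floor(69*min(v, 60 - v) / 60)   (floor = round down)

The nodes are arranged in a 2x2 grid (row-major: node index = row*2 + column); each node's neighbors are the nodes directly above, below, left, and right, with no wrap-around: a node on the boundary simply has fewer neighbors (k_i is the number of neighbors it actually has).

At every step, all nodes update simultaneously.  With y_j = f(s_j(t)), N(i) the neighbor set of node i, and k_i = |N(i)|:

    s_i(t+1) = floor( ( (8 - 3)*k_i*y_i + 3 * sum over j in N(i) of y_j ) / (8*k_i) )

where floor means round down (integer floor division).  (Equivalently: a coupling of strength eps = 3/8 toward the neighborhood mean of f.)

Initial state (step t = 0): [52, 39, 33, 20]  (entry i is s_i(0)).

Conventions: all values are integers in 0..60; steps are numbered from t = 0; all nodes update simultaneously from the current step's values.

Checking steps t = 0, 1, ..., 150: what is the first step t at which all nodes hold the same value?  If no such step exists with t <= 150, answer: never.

Answer: 6
Key observation: Synchronization is absorbing here: once all nodes are equal they stay equal, and step 6 is the first all-equal step.

Derivation:
t=0: [52, 39, 33, 20]  (not all equal)
t=1: [15, 21, 25, 24]  (not all equal)
t=2: [20, 23, 25, 26]  (not all equal)
t=3: [24, 26, 27, 28]  (not all equal)
t=4: [28, 29, 30, 31]  (not all equal)
t=5: [32, 32, 33, 33]  (not all equal)
t=6: [31, 31, 31, 31]  (all equal)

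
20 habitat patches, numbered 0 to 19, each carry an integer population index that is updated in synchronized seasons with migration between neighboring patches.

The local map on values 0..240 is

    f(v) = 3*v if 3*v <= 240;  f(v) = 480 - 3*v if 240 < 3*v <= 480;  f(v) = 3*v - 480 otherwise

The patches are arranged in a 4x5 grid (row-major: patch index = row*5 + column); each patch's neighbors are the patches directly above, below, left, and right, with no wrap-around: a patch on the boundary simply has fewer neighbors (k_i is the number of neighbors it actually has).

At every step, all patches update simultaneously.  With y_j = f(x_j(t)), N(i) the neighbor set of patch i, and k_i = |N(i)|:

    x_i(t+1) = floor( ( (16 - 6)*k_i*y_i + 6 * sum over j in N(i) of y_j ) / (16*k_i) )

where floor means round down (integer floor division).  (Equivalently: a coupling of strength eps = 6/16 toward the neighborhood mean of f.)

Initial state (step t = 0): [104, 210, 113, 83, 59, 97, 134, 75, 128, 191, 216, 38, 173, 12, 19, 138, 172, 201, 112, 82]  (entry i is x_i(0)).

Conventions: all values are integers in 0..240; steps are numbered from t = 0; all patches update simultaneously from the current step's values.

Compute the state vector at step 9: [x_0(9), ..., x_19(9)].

Simulating step by step:
t=0: [104, 210, 113, 83, 59, 97, 134, 75, 128, 191, 216, 38, 173, 12, 19, 138, 172, 201, 112, 82]
t=1: [168, 142, 163, 196, 171, 169, 112, 173, 114, 99, 151, 101, 71, 54, 81, 79, 60, 104, 139, 183]
t=2: [30, 55, 30, 90, 75, 41, 117, 71, 132, 165, 72, 163, 184, 162, 199, 186, 185, 162, 89, 99]
t=3: [110, 141, 129, 181, 182, 131, 128, 168, 94, 62, 161, 51, 66, 49, 98, 103, 58, 48, 157, 176]
t=4: [120, 78, 76, 84, 87, 85, 90, 69, 163, 172, 53, 139, 167, 147, 163, 140, 167, 137, 48, 66]
t=5: [161, 216, 226, 199, 186, 201, 199, 173, 53, 52, 142, 77, 48, 41, 39, 71, 37, 66, 128, 152]
t=6: [56, 144, 164, 127, 99, 98, 125, 82, 140, 141, 104, 184, 145, 125, 111, 164, 149, 167, 103, 54]
t=7: [148, 65, 55, 93, 143, 171, 116, 167, 83, 84, 138, 77, 68, 105, 132, 45, 33, 44, 142, 160]
t=8: [65, 163, 155, 181, 112, 49, 127, 81, 202, 188, 91, 191, 178, 156, 101, 115, 124, 127, 70, 25]
t=9: [151, 44, 48, 75, 117, 154, 107, 175, 115, 108, 176, 102, 75, 60, 132, 143, 108, 108, 154, 119]

Answer: [151, 44, 48, 75, 117, 154, 107, 175, 115, 108, 176, 102, 75, 60, 132, 143, 108, 108, 154, 119]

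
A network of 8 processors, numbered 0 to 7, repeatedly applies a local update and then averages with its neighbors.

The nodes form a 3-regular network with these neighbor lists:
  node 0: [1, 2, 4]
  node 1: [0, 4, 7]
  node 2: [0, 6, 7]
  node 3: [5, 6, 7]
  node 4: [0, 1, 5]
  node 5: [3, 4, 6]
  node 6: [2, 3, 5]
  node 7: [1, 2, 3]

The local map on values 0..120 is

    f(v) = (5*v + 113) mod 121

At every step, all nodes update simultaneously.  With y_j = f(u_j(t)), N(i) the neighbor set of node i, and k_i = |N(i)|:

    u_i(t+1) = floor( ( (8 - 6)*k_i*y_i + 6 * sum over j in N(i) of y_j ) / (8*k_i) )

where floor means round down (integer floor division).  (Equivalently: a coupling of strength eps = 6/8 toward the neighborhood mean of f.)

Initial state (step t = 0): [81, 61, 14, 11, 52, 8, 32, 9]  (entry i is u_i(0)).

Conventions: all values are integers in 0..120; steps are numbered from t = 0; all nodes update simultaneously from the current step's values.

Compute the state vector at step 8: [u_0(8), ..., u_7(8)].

Simulating step by step:
t=0: [81, 61, 14, 11, 52, 8, 32, 9]
t=1: [40, 34, 41, 36, 32, 30, 43, 50]
t=2: [54, 35, 58, 39, 41, 47, 58, 42]
t=3: [45, 55, 45, 73, 62, 72, 63, 58]
t=4: [69, 55, 74, 82, 72, 87, 96, 69]
t=5: [87, 81, 104, 76, 73, 80, 83, 69]
t=6: [60, 77, 57, 44, 60, 49, 27, 41]
t=7: [37, 47, 41, 72, 57, 65, 62, 54]
t=8: [68, 54, 53, 66, 68, 70, 80, 78]

Answer: [68, 54, 53, 66, 68, 70, 80, 78]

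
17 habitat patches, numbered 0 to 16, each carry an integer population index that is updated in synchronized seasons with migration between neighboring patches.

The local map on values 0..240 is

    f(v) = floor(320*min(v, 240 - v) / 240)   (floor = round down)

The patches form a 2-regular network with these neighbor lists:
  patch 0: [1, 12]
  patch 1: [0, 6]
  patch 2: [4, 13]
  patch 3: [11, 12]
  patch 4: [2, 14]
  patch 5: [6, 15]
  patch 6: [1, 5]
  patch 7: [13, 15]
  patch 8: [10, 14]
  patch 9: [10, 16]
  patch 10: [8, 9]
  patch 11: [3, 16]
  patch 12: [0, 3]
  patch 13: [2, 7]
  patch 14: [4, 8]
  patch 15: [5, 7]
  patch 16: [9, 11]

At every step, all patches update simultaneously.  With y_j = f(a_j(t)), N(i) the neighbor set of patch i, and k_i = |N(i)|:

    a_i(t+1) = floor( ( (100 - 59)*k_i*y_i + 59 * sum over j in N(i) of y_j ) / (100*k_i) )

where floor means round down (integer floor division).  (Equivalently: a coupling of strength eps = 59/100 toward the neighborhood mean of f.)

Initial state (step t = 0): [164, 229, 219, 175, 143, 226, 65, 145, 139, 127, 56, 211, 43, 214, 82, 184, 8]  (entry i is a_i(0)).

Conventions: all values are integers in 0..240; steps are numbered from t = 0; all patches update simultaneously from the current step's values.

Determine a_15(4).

Simulating step by step:
t=0: [164, 229, 219, 175, 143, 226, 65, 145, 139, 127, 56, 211, 43, 214, 82, 184, 8]
t=1: [62, 60, 59, 63, 93, 54, 44, 83, 108, 86, 114, 43, 78, 59, 122, 72, 59]
t=2: [87, 74, 91, 81, 120, 74, 68, 96, 150, 114, 138, 71, 91, 87, 143, 93, 82]
t=3: [112, 100, 131, 107, 139, 103, 94, 123, 127, 134, 136, 102, 115, 121, 135, 117, 117]
t=4: [145, 135, 145, 143, 139, 139, 130, 156, 143, 144, 142, 143, 148, 153, 141, 150, 145]

Answer: a_15(4) = 150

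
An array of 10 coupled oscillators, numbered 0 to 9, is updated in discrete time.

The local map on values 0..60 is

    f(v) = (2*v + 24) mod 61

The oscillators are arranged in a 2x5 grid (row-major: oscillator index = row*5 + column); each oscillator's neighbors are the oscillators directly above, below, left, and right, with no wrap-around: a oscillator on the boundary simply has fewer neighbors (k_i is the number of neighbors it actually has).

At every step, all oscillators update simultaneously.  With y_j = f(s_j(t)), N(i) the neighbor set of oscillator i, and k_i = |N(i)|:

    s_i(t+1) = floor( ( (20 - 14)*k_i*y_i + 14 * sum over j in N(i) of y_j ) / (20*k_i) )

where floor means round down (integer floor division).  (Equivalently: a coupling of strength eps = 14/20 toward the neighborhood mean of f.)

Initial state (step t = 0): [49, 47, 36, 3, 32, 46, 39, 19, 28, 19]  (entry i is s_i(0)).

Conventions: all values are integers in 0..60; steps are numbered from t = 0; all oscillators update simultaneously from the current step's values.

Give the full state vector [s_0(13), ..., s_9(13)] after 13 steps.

Simulating step by step:
t=0: [49, 47, 36, 3, 32, 46, 39, 19, 28, 19]
t=1: [39, 34, 31, 27, 18, 30, 38, 22, 13, 16]
t=2: [31, 33, 20, 36, 43, 34, 25, 28, 33, 55]
t=3: [28, 18, 20, 29, 31, 22, 22, 16, 24, 30]
t=4: [29, 24, 32, 15, 22, 11, 30, 21, 26, 19]
t=5: [26, 19, 24, 27, 21, 29, 21, 16, 18, 8]
t=6: [12, 7, 20, 22, 21, 13, 19, 34, 44, 34]
t=7: [45, 23, 18, 15, 14, 32, 28, 22, 31, 28]
t=8: [28, 33, 34, 48, 41, 33, 15, 26, 26, 32]
t=9: [26, 32, 33, 38, 43, 34, 33, 27, 28, 29]
t=10: [24, 25, 28, 34, 35, 24, 26, 23, 23, 30]
t=11: [11, 14, 18, 23, 28, 12, 12, 12, 17, 21]
t=12: [48, 51, 43, 34, 10, 47, 48, 53, 31, 28]
t=13: [39, 40, 24, 36, 30, 58, 33, 33, 21, 29]

Answer: [39, 40, 24, 36, 30, 58, 33, 33, 21, 29]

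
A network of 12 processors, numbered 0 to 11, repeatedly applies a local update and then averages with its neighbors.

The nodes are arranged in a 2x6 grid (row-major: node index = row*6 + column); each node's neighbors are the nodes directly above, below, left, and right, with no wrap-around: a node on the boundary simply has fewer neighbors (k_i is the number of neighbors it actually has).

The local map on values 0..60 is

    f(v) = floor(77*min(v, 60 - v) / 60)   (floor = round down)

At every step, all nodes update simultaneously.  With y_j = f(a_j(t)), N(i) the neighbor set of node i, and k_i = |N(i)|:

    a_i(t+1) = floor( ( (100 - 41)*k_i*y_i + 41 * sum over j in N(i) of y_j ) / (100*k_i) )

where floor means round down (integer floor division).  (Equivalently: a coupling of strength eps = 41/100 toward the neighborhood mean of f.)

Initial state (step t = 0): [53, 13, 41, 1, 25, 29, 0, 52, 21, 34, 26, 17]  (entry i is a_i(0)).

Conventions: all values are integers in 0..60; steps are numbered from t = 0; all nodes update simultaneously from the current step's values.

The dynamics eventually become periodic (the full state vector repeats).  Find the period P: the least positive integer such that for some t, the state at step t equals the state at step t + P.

Simulating step by step:
t=0: [53, 13, 41, 1, 25, 29, 0, 52, 21, 34, 26, 17]
t=1: [8, 15, 20, 12, 28, 32, 3, 11, 24, 27, 31, 26]
t=2: [10, 17, 23, 21, 32, 34, 6, 15, 27, 31, 35, 34]
t=3: [12, 20, 28, 29, 33, 33, 10, 19, 31, 34, 33, 32]
t=4: [16, 24, 34, 35, 34, 34, 15, 24, 34, 34, 34, 34]
t=5: [21, 29, 32, 32, 32, 33, 21, 28, 32, 32, 33, 33]
t=6: [28, 34, 35, 35, 34, 34, 27, 34, 35, 34, 34, 34]
t=7: [34, 33, 32, 32, 32, 33, 34, 33, 32, 32, 33, 33]
t=8: [33, 34, 34, 35, 34, 34, 33, 34, 34, 34, 34, 34]
t=9: [33, 33, 32, 32, 32, 33, 33, 33, 33, 32, 33, 33]
t=10: [34, 34, 34, 35, 34, 34, 34, 34, 34, 34, 34, 34]
t=11: [33, 33, 32, 32, 32, 33, 33, 33, 33, 32, 33, 33]

Answer: 2
Key observation: The state at step 9, [33, 33, 32, 32, 32, 33, 33, 33, 33, 32, 33, 33], reappears at step 11 — and no state repeats earlier — so the cycle the system enters has period 2.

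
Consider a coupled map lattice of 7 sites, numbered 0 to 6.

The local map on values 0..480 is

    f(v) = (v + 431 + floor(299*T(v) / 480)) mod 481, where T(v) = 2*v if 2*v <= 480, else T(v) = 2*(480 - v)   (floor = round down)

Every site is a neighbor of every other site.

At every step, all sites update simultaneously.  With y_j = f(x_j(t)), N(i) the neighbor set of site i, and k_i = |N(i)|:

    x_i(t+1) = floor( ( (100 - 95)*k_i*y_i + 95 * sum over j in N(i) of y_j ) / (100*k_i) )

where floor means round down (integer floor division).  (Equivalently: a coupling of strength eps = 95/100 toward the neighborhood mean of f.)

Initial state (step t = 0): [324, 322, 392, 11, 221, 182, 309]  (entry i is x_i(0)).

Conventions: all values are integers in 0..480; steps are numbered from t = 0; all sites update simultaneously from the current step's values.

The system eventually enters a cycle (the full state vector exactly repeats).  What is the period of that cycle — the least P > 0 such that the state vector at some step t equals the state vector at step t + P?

Answer: 2
Key observation: The state at step 3, [440, 440, 440, 440, 440, 440, 440], reappears at step 5 — and no state repeats earlier — so the cycle the system enters has period 2.

Derivation:
t=0: [324, 322, 392, 11, 221, 182, 309]
t=1: [442, 442, 444, 444, 445, 454, 442]
t=2: [438, 438, 438, 438, 438, 438, 438]
t=3: [440, 440, 440, 440, 440, 440, 440]
t=4: [439, 439, 439, 439, 439, 439, 439]
t=5: [440, 440, 440, 440, 440, 440, 440]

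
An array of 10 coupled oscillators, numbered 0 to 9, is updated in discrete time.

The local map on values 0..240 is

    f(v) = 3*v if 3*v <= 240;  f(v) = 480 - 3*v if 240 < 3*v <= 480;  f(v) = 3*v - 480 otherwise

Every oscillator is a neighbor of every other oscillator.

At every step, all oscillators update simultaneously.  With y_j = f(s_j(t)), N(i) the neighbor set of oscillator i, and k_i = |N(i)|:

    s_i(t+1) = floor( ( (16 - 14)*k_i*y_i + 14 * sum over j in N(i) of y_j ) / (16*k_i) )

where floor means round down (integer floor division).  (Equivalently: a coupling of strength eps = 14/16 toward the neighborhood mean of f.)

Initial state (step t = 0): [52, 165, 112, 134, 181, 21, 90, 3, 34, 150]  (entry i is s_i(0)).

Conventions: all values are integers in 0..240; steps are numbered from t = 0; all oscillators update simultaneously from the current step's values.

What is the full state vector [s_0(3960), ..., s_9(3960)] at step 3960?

Answer: [60, 60, 60, 60, 60, 60, 60, 60, 60, 60]
Key observation: The state at step 3, [180, 180, 180, 180, 180, 180, 180, 180, 180, 180], reappears at step 5: the system is in a cycle of period 2 from step 3 on.  Therefore the state at step 3960 equals the state at step 3 + ((3960 - 3) mod 2) = 4, which is [60, 60, 60, 60, 60, 60, 60, 60, 60, 60].

Derivation:
t=0: [52, 165, 112, 134, 181, 21, 90, 3, 34, 150]
t=1: [88, 85, 88, 86, 86, 86, 90, 84, 87, 85]
t=2: [220, 220, 220, 220, 220, 220, 220, 220, 220, 220]
t=3: [180, 180, 180, 180, 180, 180, 180, 180, 180, 180]
t=4: [60, 60, 60, 60, 60, 60, 60, 60, 60, 60]
t=5: [180, 180, 180, 180, 180, 180, 180, 180, 180, 180]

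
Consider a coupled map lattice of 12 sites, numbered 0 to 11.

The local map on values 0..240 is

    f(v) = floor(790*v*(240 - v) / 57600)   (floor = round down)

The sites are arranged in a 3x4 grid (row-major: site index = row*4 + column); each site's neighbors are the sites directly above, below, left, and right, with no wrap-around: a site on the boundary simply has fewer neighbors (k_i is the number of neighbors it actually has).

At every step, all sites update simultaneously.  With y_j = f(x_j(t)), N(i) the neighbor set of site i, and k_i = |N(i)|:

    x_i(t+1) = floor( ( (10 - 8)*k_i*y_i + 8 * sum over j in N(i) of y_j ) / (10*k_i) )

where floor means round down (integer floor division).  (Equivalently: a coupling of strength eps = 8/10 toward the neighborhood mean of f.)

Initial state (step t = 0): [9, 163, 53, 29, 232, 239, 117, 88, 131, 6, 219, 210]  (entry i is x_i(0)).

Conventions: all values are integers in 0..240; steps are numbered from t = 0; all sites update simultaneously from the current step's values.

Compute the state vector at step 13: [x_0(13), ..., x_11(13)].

Simulating step by step:
t=0: [9, 163, 53, 29, 232, 239, 117, 88, 131, 6, 219, 210]
t=1: [84, 78, 147, 143, 65, 83, 116, 134, 56, 73, 93, 115]
t=2: [167, 179, 186, 190, 164, 174, 188, 194, 157, 168, 187, 191]
t=3: [161, 152, 137, 129, 167, 155, 137, 128, 169, 158, 140, 128]
t=4: [174, 182, 191, 194, 171, 180, 190, 195, 170, 178, 189, 194]
t=5: [153, 144, 131, 123, 157, 146, 131, 123, 157, 148, 133, 125]
t=6: [183, 188, 193, 196, 181, 187, 194, 196, 181, 186, 193, 196]
t=7: [140, 134, 124, 120, 142, 134, 124, 119, 142, 135, 125, 120]
t=8: [192, 194, 196, 197, 191, 193, 196, 197, 191, 193, 196, 197]
t=9: [125, 122, 118, 116, 126, 123, 118, 116, 126, 123, 119, 116]
t=10: [197, 197, 197, 197, 197, 197, 197, 197, 197, 197, 197, 197]
t=11: [116, 116, 116, 116, 116, 116, 116, 116, 116, 116, 116, 116]
t=12: [197, 197, 197, 197, 197, 197, 197, 197, 197, 197, 197, 197]
t=13: [116, 116, 116, 116, 116, 116, 116, 116, 116, 116, 116, 116]

Answer: [116, 116, 116, 116, 116, 116, 116, 116, 116, 116, 116, 116]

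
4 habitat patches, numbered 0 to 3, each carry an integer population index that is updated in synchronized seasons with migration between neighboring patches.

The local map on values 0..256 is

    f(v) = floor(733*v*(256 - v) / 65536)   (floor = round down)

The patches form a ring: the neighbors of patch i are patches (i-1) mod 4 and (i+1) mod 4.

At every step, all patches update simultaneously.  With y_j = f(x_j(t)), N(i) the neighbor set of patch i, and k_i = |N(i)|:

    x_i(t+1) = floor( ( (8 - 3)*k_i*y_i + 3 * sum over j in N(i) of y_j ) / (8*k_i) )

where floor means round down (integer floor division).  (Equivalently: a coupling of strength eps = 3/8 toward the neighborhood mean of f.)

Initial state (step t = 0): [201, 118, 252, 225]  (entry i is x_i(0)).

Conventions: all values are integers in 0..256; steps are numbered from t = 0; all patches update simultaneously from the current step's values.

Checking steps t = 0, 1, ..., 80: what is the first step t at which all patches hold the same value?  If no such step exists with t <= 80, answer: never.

Answer: 9
Key observation: Synchronization is absorbing here: once all patches are equal they stay equal, and step 9 is the first all-equal step.

Derivation:
t=0: [201, 118, 252, 225]  (not all equal)
t=1: [125, 138, 55, 73]  (not all equal)
t=2: [176, 171, 138, 150]  (not all equal)
t=3: [161, 164, 177, 174]  (not all equal)
t=4: [168, 166, 158, 160]  (not all equal)
t=5: [166, 167, 171, 170]  (not all equal)
t=6: [166, 165, 162, 163]  (not all equal)
t=7: [167, 167, 169, 168]  (not all equal)
t=8: [165, 165, 164, 165]  (not all equal)
t=9: [167, 167, 167, 167]  (all equal)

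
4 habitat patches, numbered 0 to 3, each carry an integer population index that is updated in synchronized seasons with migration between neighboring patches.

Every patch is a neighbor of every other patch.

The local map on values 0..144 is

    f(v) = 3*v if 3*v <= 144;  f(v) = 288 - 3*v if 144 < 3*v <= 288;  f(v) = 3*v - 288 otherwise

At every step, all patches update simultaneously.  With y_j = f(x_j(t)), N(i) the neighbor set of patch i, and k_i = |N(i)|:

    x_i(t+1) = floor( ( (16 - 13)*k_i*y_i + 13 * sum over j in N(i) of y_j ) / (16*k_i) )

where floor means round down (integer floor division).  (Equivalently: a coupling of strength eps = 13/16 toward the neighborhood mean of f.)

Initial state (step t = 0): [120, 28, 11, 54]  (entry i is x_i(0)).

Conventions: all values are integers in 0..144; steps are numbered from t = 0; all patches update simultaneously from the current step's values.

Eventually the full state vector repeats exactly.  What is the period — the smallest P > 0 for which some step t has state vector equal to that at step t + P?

Answer: 4
Key observation: The state at step 6, [18, 18, 18, 18], reappears at step 10 — and no state repeats earlier — so the cycle the system enters has period 4.

Derivation:
t=0: [120, 28, 11, 54]
t=1: [79, 78, 82, 74]
t=2: [53, 53, 54, 52]
t=3: [129, 129, 129, 128]
t=4: [98, 98, 98, 98]
t=5: [6, 6, 6, 6]
t=6: [18, 18, 18, 18]
t=7: [54, 54, 54, 54]
t=8: [126, 126, 126, 126]
t=9: [90, 90, 90, 90]
t=10: [18, 18, 18, 18]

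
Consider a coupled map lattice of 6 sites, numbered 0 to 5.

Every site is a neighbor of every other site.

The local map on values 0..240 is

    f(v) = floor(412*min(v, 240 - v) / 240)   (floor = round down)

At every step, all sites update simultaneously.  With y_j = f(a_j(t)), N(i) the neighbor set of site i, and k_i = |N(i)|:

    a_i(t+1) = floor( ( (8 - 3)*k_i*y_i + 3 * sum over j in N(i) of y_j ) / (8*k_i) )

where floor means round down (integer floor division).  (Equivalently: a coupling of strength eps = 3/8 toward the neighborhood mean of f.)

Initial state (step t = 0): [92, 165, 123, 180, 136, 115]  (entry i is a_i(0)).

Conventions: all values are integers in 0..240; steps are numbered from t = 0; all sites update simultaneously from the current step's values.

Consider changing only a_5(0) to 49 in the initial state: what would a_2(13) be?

Answer: a_2(13) = 81
Key observation: This trace re-runs the system from the modified initial state.

Derivation:
t=0: [92, 165, 123, 180, 136, 49]
t=1: [150, 134, 173, 120, 161, 109]
t=2: [158, 172, 136, 186, 147, 176]
t=3: [136, 123, 157, 110, 147, 119]
t=4: [178, 190, 158, 183, 167, 192]
t=5: [105, 94, 124, 100, 116, 92]
t=6: [179, 168, 189, 174, 189, 166]
t=7: [105, 115, 95, 110, 95, 117]
t=8: [180, 190, 171, 185, 171, 191]
t=9: [101, 91, 110, 96, 110, 91]
t=10: [172, 162, 180, 167, 180, 162]
t=11: [117, 126, 110, 122, 110, 126]
t=12: [197, 194, 191, 198, 191, 194]
t=13: [75, 78, 81, 74, 81, 78]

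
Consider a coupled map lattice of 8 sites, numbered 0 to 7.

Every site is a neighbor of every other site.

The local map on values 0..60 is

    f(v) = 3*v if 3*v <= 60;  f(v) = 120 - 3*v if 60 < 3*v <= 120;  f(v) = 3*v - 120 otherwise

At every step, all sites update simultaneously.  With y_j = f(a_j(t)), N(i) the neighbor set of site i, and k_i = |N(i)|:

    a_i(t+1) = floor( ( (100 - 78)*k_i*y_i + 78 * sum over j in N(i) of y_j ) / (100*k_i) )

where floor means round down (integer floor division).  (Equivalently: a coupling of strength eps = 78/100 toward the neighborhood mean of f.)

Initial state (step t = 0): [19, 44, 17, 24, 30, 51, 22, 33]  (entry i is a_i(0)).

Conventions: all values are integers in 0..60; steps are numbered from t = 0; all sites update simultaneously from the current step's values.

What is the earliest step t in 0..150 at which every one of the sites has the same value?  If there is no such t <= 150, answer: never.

Answer: 3
Key observation: Synchronization is absorbing here: once all sites are equal they stay equal, and step 3 is the first all-equal step.

Derivation:
t=0: [19, 44, 17, 24, 30, 51, 22, 33]  (not all equal)
t=1: [40, 35, 39, 39, 37, 37, 39, 36]  (not all equal)
t=2: [6, 7, 6, 6, 6, 6, 6, 7]  (not all equal)
t=3: [18, 18, 18, 18, 18, 18, 18, 18]  (all equal)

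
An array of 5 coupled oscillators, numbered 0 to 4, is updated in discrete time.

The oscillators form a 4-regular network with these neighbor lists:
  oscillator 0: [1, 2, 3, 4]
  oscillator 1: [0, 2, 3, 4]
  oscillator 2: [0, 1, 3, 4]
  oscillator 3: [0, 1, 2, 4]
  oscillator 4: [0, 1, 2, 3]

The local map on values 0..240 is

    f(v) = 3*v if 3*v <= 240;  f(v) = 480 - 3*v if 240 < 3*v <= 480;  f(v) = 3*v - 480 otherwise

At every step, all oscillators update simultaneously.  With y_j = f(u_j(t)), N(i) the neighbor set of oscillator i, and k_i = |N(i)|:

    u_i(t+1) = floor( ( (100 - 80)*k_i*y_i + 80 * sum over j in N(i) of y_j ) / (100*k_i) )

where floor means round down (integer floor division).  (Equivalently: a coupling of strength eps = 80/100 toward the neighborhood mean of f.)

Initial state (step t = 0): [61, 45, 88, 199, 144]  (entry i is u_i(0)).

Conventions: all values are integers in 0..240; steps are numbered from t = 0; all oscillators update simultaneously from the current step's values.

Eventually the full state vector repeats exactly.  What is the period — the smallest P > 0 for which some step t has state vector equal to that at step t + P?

Answer: 8
Key observation: The state at step 2, [63, 63, 63, 63, 63], reappears at step 10 — and no state repeats earlier — so the cycle the system enters has period 8.

Derivation:
t=0: [61, 45, 88, 199, 144]
t=1: [139, 139, 139, 139, 139]
t=2: [63, 63, 63, 63, 63]
t=3: [189, 189, 189, 189, 189]
t=4: [87, 87, 87, 87, 87]
t=5: [219, 219, 219, 219, 219]
t=6: [177, 177, 177, 177, 177]
t=7: [51, 51, 51, 51, 51]
t=8: [153, 153, 153, 153, 153]
t=9: [21, 21, 21, 21, 21]
t=10: [63, 63, 63, 63, 63]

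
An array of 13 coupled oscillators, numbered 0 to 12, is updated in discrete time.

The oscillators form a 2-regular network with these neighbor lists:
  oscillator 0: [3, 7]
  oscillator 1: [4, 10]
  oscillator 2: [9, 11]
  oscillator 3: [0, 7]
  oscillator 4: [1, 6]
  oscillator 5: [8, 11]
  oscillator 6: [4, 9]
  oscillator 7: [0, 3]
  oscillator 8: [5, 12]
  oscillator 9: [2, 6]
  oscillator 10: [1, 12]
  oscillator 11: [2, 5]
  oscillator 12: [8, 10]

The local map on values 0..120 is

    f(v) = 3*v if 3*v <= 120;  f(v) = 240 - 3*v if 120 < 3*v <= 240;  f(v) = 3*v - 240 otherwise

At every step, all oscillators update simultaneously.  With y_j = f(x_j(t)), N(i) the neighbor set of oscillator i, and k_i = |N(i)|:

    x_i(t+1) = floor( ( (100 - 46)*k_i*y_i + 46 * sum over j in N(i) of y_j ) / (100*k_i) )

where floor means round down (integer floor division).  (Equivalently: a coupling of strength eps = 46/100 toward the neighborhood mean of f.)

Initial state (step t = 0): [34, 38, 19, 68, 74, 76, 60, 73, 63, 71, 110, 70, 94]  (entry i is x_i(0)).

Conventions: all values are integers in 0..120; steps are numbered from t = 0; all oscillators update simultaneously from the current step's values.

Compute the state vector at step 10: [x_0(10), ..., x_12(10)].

Simulating step by step:
t=0: [34, 38, 19, 68, 74, 76, 60, 73, 63, 71, 110, 70, 94]
t=1: [68, 86, 43, 47, 49, 25, 42, 43, 39, 41, 84, 32, 55]
t=2: [67, 33, 108, 87, 80, 89, 109, 90, 97, 114, 27, 94, 70]
t=3: [32, 72, 78, 27, 42, 35, 70, 30, 40, 94, 73, 48, 46]
t=4: [91, 44, 34, 86, 73, 106, 52, 89, 112, 30, 40, 77, 87]
t=5: [28, 90, 77, 23, 55, 66, 70, 26, 74, 91, 94, 46, 61]
t=6: [79, 43, 35, 74, 54, 50, 41, 77, 32, 26, 42, 66, 44]
t=7: [7, 104, 84, 12, 94, 80, 99, 9, 97, 93, 111, 67, 106]
t=8: [25, 69, 24, 30, 52, 20, 49, 27, 45, 36, 84, 23, 75]
t=9: [79, 39, 79, 84, 74, 72, 94, 81, 73, 96, 17, 67, 35]
t=10: [5, 79, 21, 7, 46, 26, 37, 5, 41, 36, 78, 27, 73]

Answer: [5, 79, 21, 7, 46, 26, 37, 5, 41, 36, 78, 27, 73]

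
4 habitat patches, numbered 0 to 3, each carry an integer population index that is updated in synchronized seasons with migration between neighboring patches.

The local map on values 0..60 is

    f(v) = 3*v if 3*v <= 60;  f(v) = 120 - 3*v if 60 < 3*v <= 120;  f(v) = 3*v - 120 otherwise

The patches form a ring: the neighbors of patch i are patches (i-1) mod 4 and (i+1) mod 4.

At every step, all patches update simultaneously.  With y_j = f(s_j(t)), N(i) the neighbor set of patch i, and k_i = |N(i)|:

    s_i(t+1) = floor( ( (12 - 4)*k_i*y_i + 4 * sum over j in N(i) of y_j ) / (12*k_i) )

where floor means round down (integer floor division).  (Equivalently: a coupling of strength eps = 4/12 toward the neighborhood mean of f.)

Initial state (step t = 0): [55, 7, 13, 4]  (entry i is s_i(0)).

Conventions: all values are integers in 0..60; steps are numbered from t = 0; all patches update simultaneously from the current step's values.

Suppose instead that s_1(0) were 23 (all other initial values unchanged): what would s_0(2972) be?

Answer: s_0(2972) = 4
Key observation: The state at step 19, [40, 44, 40, 44], reappears at step 23: the system is in a cycle of period 4 from step 19 on.  Therefore the state at step 2972 equals the state at step 19 + ((2972 - 19) mod 4) = 20, which is [4, 8, 4, 8].

Derivation:
t=0: [55, 23, 13, 4]
t=1: [40, 48, 36, 22]
t=2: [13, 18, 21, 38]
t=3: [36, 52, 48, 20]
t=4: [24, 30, 32, 46]
t=5: [40, 32, 24, 24]
t=6: [12, 24, 44, 40]
t=7: [32, 40, 16, 8]
t=8: [20, 12, 36, 28]
t=9: [52, 36, 20, 36]
t=10: [28, 24, 44, 24]
t=11: [40, 40, 24, 40]
t=12: [0, 8, 32, 8]
t=13: [8, 20, 24, 20]
t=14: [36, 52, 52, 52]
t=15: [20, 32, 36, 32]
t=16: [48, 28, 16, 28]
t=17: [28, 36, 44, 36]
t=18: [28, 16, 12, 16]
t=19: [40, 44, 40, 44]
t=20: [4, 8, 4, 8]
t=21: [16, 20, 16, 20]
t=22: [52, 56, 52, 56]
t=23: [40, 44, 40, 44]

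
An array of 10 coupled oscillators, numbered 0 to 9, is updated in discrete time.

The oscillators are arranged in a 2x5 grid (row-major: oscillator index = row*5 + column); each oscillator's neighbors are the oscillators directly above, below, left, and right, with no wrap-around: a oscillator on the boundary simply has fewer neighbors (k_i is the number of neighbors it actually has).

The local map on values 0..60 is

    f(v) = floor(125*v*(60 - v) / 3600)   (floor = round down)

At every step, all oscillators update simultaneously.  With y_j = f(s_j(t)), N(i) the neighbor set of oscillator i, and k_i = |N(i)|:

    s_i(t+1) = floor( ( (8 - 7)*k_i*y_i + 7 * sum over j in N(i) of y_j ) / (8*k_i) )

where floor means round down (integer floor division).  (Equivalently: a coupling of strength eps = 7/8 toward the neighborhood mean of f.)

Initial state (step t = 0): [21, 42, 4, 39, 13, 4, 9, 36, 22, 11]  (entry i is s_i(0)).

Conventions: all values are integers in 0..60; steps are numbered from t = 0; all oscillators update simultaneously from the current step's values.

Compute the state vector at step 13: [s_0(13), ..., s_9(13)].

Simulating step by step:
t=0: [21, 42, 4, 39, 13, 4, 9, 36, 22, 11]
t=1: [17, 17, 25, 20, 22, 19, 20, 18, 25, 24]
t=2: [25, 27, 26, 29, 28, 26, 26, 28, 27, 29]
t=3: [30, 30, 30, 30, 31, 30, 30, 30, 30, 30]
t=4: [31, 31, 31, 31, 31, 31, 31, 31, 31, 31]
t=5: [31, 31, 31, 31, 31, 31, 31, 31, 31, 31]
t=6: [31, 31, 31, 31, 31, 31, 31, 31, 31, 31]
t=7: [31, 31, 31, 31, 31, 31, 31, 31, 31, 31]
t=8: [31, 31, 31, 31, 31, 31, 31, 31, 31, 31]
t=9: [31, 31, 31, 31, 31, 31, 31, 31, 31, 31]
t=10: [31, 31, 31, 31, 31, 31, 31, 31, 31, 31]
t=11: [31, 31, 31, 31, 31, 31, 31, 31, 31, 31]
t=12: [31, 31, 31, 31, 31, 31, 31, 31, 31, 31]
t=13: [31, 31, 31, 31, 31, 31, 31, 31, 31, 31]

Answer: [31, 31, 31, 31, 31, 31, 31, 31, 31, 31]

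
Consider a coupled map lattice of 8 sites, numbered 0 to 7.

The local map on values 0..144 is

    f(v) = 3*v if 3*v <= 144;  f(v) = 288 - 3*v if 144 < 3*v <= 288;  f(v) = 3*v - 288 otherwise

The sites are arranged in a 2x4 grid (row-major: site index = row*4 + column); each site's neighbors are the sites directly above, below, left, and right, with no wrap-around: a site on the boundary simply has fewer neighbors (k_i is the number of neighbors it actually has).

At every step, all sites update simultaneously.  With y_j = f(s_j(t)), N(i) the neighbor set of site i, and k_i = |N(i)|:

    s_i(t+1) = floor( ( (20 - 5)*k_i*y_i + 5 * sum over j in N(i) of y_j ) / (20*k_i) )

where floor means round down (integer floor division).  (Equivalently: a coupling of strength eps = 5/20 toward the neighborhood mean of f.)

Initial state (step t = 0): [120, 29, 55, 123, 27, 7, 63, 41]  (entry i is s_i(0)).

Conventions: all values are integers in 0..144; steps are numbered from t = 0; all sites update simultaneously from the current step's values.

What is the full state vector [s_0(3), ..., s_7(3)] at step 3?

Answer: [104, 128, 123, 86, 58, 26, 62, 110]

Derivation:
t=0: [120, 29, 55, 123, 27, 7, 63, 41]
t=1: [75, 83, 114, 91, 72, 38, 96, 114]
t=2: [61, 48, 45, 24, 76, 94, 18, 42]
t=3: [104, 128, 123, 86, 58, 26, 62, 110]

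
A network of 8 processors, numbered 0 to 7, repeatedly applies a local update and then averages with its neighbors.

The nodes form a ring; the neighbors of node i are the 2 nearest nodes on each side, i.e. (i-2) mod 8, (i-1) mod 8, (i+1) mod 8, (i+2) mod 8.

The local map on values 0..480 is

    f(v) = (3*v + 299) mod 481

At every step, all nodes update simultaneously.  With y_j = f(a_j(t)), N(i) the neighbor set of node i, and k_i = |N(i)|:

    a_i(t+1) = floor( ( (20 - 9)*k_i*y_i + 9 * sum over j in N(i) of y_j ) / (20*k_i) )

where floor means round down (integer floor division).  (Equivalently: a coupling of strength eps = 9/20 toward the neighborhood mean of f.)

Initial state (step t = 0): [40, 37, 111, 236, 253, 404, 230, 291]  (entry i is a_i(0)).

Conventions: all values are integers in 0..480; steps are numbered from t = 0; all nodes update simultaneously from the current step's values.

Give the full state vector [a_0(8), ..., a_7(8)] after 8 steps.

Answer: [154, 123, 186, 209, 237, 340, 256, 180]

Derivation:
t=0: [40, 37, 111, 236, 253, 404, 230, 291]
t=1: [320, 318, 192, 106, 85, 79, 104, 219]
t=2: [308, 306, 306, 166, 120, 121, 172, 348]
t=3: [281, 276, 253, 271, 220, 235, 296, 325]
t=4: [188, 173, 162, 170, 320, 154, 237, 240]
t=5: [294, 305, 318, 317, 271, 236, 140, 149]
t=6: [238, 258, 262, 241, 179, 130, 207, 230]
t=7: [106, 90, 132, 122, 288, 213, 313, 105]
t=8: [154, 123, 186, 209, 237, 340, 256, 180]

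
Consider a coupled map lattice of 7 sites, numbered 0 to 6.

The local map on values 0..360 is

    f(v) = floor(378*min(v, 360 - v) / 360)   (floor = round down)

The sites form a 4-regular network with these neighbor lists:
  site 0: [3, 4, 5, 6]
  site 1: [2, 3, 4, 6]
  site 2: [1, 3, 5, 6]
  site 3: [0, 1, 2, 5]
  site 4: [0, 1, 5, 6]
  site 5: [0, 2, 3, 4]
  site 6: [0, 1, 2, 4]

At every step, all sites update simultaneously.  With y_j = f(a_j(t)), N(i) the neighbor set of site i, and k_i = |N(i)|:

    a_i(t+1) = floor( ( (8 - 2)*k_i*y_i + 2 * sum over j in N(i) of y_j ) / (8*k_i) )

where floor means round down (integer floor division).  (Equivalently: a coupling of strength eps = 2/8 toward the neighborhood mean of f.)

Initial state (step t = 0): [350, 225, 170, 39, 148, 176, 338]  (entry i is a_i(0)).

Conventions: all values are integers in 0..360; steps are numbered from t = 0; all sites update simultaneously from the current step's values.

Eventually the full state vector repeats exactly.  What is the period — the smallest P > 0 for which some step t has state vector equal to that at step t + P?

Simulating step by step:
t=0: [350, 225, 170, 39, 148, 176, 338]
t=1: [32, 130, 157, 62, 138, 161, 47]
t=2: [51, 128, 149, 80, 132, 152, 66]
t=3: [67, 128, 144, 94, 129, 146, 81]
t=4: [81, 129, 142, 105, 128, 143, 94]
t=5: [94, 131, 142, 114, 129, 142, 104]
t=6: [105, 134, 143, 122, 132, 143, 114]
t=7: [115, 138, 146, 130, 135, 145, 122]
t=8: [124, 142, 149, 137, 139, 148, 130]
t=9: [133, 148, 153, 144, 144, 152, 138]
t=10: [142, 154, 158, 151, 150, 156, 145]
t=11: [151, 160, 163, 158, 156, 161, 153]
t=12: [159, 167, 169, 165, 163, 167, 161]
t=13: [167, 174, 176, 173, 171, 174, 169]
t=14: [176, 181, 183, 180, 179, 181, 177]
t=15: [184, 186, 185, 188, 186, 186, 185]
t=16: [183, 182, 182, 180, 182, 182, 182]
t=17: [185, 186, 186, 188, 185, 186, 185]
t=18: [182, 182, 181, 180, 182, 182, 182]
t=19: [186, 186, 186, 188, 186, 186, 186]
t=20: [181, 181, 181, 180, 182, 181, 182]
t=21: [187, 187, 187, 188, 186, 187, 186]
t=22: [181, 181, 181, 180, 181, 181, 181]
t=23: [187, 187, 187, 188, 187, 187, 187]
t=24: [180, 180, 180, 180, 181, 180, 181]
t=25: [188, 188, 188, 189, 187, 188, 187]
t=26: [180, 180, 180, 179, 180, 180, 180]
t=27: [188, 188, 188, 187, 189, 188, 189]
t=28: [179, 179, 180, 180, 179, 180, 179]
t=29: [187, 187, 188, 188, 187, 188, 187]
t=30: [180, 180, 180, 180, 180, 180, 180]
t=31: [189, 189, 189, 189, 189, 189, 189]
t=32: [179, 179, 179, 179, 179, 179, 179]
t=33: [187, 187, 187, 187, 187, 187, 187]
t=34: [181, 181, 181, 181, 181, 181, 181]
t=35: [187, 187, 187, 187, 187, 187, 187]

Answer: 2
Key observation: The state at step 33, [187, 187, 187, 187, 187, 187, 187], reappears at step 35 — and no state repeats earlier — so the cycle the system enters has period 2.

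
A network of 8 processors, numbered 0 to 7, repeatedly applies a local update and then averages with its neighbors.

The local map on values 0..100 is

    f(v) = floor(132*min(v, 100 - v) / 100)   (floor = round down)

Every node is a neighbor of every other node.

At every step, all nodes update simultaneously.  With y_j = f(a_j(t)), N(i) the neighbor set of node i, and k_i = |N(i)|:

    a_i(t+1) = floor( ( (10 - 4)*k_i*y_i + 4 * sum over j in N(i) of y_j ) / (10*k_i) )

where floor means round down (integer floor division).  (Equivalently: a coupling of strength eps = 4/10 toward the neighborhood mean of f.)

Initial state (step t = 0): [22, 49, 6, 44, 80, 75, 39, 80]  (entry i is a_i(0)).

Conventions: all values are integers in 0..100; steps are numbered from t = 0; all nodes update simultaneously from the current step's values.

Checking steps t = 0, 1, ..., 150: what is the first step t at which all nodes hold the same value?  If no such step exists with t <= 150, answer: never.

Answer: never
Key observation: The state at step 8 reappears at step 10 — the system is in a cycle of period 2 from step 8 on.  No step 0..10 is synchronized, and the cycle repeats forever, so no step up to 150 (or ever) has all nodes equal.

Derivation:
t=0: [22, 49, 6, 44, 80, 75, 39, 80]  (not all equal)
t=1: [32, 51, 20, 48, 30, 34, 44, 30]  (not all equal)
t=2: [44, 56, 35, 55, 42, 45, 52, 42]  (not all equal)
t=3: [57, 57, 50, 57, 55, 57, 60, 55]  (not all equal)
t=4: [56, 56, 62, 56, 58, 56, 54, 58]  (not all equal)
t=5: [57, 57, 52, 57, 55, 57, 58, 55]  (not all equal)
t=6: [56, 56, 60, 56, 58, 56, 56, 58]  (not all equal)
t=7: [57, 57, 54, 57, 55, 57, 57, 55]  (not all equal)
t=8: [56, 56, 58, 56, 58, 56, 56, 58]  (not all equal)
t=9: [57, 57, 55, 57, 55, 57, 57, 55]  (not all equal)
t=10: [56, 56, 58, 56, 58, 56, 56, 58]  (not all equal)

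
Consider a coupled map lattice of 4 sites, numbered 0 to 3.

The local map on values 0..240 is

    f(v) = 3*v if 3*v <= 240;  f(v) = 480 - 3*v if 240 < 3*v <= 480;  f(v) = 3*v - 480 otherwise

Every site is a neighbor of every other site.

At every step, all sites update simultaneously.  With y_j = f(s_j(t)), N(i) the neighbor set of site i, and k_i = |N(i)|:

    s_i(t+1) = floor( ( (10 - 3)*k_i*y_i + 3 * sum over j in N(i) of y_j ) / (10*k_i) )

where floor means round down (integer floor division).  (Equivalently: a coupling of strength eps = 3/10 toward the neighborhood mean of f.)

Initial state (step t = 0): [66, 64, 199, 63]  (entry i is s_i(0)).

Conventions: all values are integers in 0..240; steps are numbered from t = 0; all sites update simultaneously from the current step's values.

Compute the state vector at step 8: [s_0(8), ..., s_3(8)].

Simulating step by step:
t=0: [66, 64, 199, 63]
t=1: [188, 184, 139, 183]
t=2: [79, 72, 66, 70]
t=3: [228, 215, 204, 212]
t=4: [188, 164, 144, 159]
t=5: [65, 21, 43, 16]
t=6: [160, 81, 120, 72]
t=7: [57, 199, 129, 186]
t=8: [148, 116, 101, 92]

Answer: [148, 116, 101, 92]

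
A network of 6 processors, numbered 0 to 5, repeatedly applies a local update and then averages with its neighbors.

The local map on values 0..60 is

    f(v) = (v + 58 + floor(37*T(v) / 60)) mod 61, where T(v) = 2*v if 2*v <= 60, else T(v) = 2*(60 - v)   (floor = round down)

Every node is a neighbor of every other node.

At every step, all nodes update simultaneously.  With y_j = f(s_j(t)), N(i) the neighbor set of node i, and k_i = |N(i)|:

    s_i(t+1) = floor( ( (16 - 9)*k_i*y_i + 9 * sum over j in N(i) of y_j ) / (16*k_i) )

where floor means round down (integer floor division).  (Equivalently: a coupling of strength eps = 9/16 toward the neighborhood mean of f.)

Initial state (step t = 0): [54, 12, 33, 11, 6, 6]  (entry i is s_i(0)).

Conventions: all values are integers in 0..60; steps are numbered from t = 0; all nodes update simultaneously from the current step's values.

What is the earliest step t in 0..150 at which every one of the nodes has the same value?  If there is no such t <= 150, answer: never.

Simulating step by step:
t=0: [54, 12, 33, 11, 6, 6]  (not all equal)
t=1: [32, 21, 14, 20, 17, 17]  (not all equal)
t=2: [21, 34, 29, 33, 31, 31]  (not all equal)
t=3: [19, 6, 5, 6, 6, 6]  (not all equal)
t=4: [22, 13, 12, 13, 13, 13]  (not all equal)
t=5: [34, 27, 26, 27, 27, 27]  (not all equal)
t=6: [32, 50, 49, 50, 50, 50]  (not all equal)
t=7: [34, 52, 52, 52, 52, 52]  (not all equal)
t=8: [33, 51, 51, 51, 51, 51]  (not all equal)
t=9: [34, 52, 52, 52, 52, 52]  (not all equal)

Answer: never
Key observation: The state at step 7 reappears at step 9 — the system is in a cycle of period 2 from step 7 on.  No step 0..9 is synchronized, and the cycle repeats forever, so no step up to 150 (or ever) has all nodes equal.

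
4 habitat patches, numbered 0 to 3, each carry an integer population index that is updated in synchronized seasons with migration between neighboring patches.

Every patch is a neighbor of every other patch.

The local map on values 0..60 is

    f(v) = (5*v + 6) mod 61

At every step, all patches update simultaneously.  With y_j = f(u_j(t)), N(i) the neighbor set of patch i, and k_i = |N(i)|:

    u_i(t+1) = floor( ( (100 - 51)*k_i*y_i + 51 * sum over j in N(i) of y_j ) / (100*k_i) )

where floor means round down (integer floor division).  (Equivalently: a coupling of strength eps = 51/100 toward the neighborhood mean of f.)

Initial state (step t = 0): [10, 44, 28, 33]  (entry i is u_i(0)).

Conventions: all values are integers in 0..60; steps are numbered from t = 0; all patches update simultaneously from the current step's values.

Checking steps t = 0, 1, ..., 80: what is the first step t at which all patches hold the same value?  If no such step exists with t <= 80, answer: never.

Simulating step by step:
t=0: [10, 44, 28, 33]  (not all equal)
t=1: [47, 43, 36, 44]  (not all equal)
t=2: [42, 36, 25, 37]  (not all equal)
t=3: [19, 9, 11, 11]  (not all equal)
t=4: [28, 31, 15, 15]  (not all equal)
t=5: [25, 29, 23, 23]  (not all equal)
t=6: [29, 36, 46, 46]  (not all equal)
t=7: [32, 24, 40, 40]  (not all equal)
t=8: [30, 17, 23, 23]  (not all equal)
t=9: [42, 40, 50, 50]  (not all equal)
t=10: [24, 20, 17, 17]  (not all equal)
t=11: [19, 32, 28, 28]  (not all equal)
t=12: [35, 36, 30, 30]  (not all equal)
t=13: [40, 23, 32, 32]  (not all equal)
t=14: [36, 48, 43, 43]  (not all equal)
t=15: [14, 14, 25, 25]  (not all equal)
t=16: [12, 12, 11, 11]  (not all equal)
t=17: [3, 3, 1, 1]  (not all equal)
t=18: [17, 17, 14, 14]  (not all equal)
t=19: [24, 24, 20, 20]  (not all equal)
t=20: [17, 17, 31, 31]  (not all equal)
t=21: [33, 33, 35, 35]  (not all equal)
t=22: [52, 52, 55, 55]  (not all equal)
t=23: [27, 27, 31, 31]  (not all equal)
t=24: [25, 25, 32, 32]  (not all equal)
t=25: [20, 20, 32, 32]  (not all equal)
t=26: [44, 44, 44, 44]  (all equal)

Answer: 26
Key observation: Synchronization is absorbing here: once all patches are equal they stay equal, and step 26 is the first all-equal step.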